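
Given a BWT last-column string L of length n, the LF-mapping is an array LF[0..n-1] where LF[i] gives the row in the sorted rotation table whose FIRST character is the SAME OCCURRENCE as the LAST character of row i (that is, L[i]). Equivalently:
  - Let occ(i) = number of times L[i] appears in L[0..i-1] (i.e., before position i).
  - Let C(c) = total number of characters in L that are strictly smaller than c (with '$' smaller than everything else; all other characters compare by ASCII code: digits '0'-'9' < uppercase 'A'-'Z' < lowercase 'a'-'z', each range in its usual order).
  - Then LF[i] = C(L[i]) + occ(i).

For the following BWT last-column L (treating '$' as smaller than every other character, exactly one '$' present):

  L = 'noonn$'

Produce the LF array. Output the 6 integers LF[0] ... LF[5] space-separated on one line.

Answer: 1 4 5 2 3 0

Derivation:
Char counts: '$':1, 'n':3, 'o':2
C (first-col start): C('$')=0, C('n')=1, C('o')=4
L[0]='n': occ=0, LF[0]=C('n')+0=1+0=1
L[1]='o': occ=0, LF[1]=C('o')+0=4+0=4
L[2]='o': occ=1, LF[2]=C('o')+1=4+1=5
L[3]='n': occ=1, LF[3]=C('n')+1=1+1=2
L[4]='n': occ=2, LF[4]=C('n')+2=1+2=3
L[5]='$': occ=0, LF[5]=C('$')+0=0+0=0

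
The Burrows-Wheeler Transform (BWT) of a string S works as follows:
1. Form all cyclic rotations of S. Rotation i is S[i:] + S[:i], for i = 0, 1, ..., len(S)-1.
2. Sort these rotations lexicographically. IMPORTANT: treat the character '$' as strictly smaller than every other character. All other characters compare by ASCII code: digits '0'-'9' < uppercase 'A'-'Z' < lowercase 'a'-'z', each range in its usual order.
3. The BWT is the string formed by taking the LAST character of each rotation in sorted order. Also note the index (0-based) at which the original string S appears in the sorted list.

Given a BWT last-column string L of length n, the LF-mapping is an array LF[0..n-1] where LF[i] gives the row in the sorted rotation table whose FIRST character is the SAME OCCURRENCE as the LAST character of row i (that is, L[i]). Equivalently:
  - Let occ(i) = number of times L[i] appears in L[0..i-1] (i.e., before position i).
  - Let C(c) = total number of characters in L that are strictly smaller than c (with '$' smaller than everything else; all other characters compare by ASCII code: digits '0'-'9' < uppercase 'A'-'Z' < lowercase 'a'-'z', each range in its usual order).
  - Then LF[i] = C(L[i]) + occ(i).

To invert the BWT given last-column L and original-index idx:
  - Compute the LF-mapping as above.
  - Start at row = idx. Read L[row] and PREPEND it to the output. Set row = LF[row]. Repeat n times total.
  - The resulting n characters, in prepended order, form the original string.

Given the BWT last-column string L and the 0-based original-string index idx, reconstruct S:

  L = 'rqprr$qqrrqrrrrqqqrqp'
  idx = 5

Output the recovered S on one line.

LF mapping: 11 3 1 12 13 0 4 5 14 15 6 16 17 18 19 7 8 9 20 10 2
Walk LF starting at row 5, prepending L[row]:
  step 1: row=5, L[5]='$', prepend. Next row=LF[5]=0
  step 2: row=0, L[0]='r', prepend. Next row=LF[0]=11
  step 3: row=11, L[11]='r', prepend. Next row=LF[11]=16
  step 4: row=16, L[16]='q', prepend. Next row=LF[16]=8
  step 5: row=8, L[8]='r', prepend. Next row=LF[8]=14
  step 6: row=14, L[14]='r', prepend. Next row=LF[14]=19
  step 7: row=19, L[19]='q', prepend. Next row=LF[19]=10
  step 8: row=10, L[10]='q', prepend. Next row=LF[10]=6
  step 9: row=6, L[6]='q', prepend. Next row=LF[6]=4
  step 10: row=4, L[4]='r', prepend. Next row=LF[4]=13
  step 11: row=13, L[13]='r', prepend. Next row=LF[13]=18
  step 12: row=18, L[18]='r', prepend. Next row=LF[18]=20
  step 13: row=20, L[20]='p', prepend. Next row=LF[20]=2
  step 14: row=2, L[2]='p', prepend. Next row=LF[2]=1
  step 15: row=1, L[1]='q', prepend. Next row=LF[1]=3
  step 16: row=3, L[3]='r', prepend. Next row=LF[3]=12
  step 17: row=12, L[12]='r', prepend. Next row=LF[12]=17
  step 18: row=17, L[17]='q', prepend. Next row=LF[17]=9
  step 19: row=9, L[9]='r', prepend. Next row=LF[9]=15
  step 20: row=15, L[15]='q', prepend. Next row=LF[15]=7
  step 21: row=7, L[7]='q', prepend. Next row=LF[7]=5
Reversed output: qqrqrrqpprrrqqqrrqrr$

Answer: qqrqrrqpprrrqqqrrqrr$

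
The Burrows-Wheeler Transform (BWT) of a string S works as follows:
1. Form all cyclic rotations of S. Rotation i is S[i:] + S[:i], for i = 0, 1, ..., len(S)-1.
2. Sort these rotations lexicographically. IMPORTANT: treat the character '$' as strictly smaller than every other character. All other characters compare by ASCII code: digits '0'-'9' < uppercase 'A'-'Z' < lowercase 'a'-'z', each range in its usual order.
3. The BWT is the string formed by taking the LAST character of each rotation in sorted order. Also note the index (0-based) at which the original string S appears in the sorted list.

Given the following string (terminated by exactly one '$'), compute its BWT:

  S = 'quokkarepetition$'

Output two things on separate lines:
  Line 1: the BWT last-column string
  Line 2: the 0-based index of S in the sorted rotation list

All 17 rotations (rotation i = S[i:]+S[:i]):
  rot[0] = quokkarepetition$
  rot[1] = uokkarepetition$q
  rot[2] = okkarepetition$qu
  rot[3] = kkarepetition$quo
  rot[4] = karepetition$quok
  rot[5] = arepetition$quokk
  rot[6] = repetition$quokka
  rot[7] = epetition$quokkar
  rot[8] = petition$quokkare
  rot[9] = etition$quokkarep
  rot[10] = tition$quokkarepe
  rot[11] = ition$quokkarepet
  rot[12] = tion$quokkarepeti
  rot[13] = ion$quokkarepetit
  rot[14] = on$quokkarepetiti
  rot[15] = n$quokkarepetitio
  rot[16] = $quokkarepetition
Sorted (with $ < everything):
  sorted[0] = $quokkarepetition  (last char: 'n')
  sorted[1] = arepetition$quokk  (last char: 'k')
  sorted[2] = epetition$quokkar  (last char: 'r')
  sorted[3] = etition$quokkarep  (last char: 'p')
  sorted[4] = ion$quokkarepetit  (last char: 't')
  sorted[5] = ition$quokkarepet  (last char: 't')
  sorted[6] = karepetition$quok  (last char: 'k')
  sorted[7] = kkarepetition$quo  (last char: 'o')
  sorted[8] = n$quokkarepetitio  (last char: 'o')
  sorted[9] = okkarepetition$qu  (last char: 'u')
  sorted[10] = on$quokkarepetiti  (last char: 'i')
  sorted[11] = petition$quokkare  (last char: 'e')
  sorted[12] = quokkarepetition$  (last char: '$')
  sorted[13] = repetition$quokka  (last char: 'a')
  sorted[14] = tion$quokkarepeti  (last char: 'i')
  sorted[15] = tition$quokkarepe  (last char: 'e')
  sorted[16] = uokkarepetition$q  (last char: 'q')
Last column: nkrpttkoouie$aieq
Original string S is at sorted index 12

Answer: nkrpttkoouie$aieq
12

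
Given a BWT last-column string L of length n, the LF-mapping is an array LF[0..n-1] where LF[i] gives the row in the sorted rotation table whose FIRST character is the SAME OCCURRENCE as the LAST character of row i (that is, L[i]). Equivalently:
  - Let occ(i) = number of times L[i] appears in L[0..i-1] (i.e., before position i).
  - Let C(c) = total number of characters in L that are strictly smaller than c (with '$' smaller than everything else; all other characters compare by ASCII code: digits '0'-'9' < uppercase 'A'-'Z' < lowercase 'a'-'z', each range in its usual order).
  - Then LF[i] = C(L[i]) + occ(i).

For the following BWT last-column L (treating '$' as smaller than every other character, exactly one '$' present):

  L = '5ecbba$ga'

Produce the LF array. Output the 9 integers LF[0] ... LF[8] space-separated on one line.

Answer: 1 7 6 4 5 2 0 8 3

Derivation:
Char counts: '$':1, '5':1, 'a':2, 'b':2, 'c':1, 'e':1, 'g':1
C (first-col start): C('$')=0, C('5')=1, C('a')=2, C('b')=4, C('c')=6, C('e')=7, C('g')=8
L[0]='5': occ=0, LF[0]=C('5')+0=1+0=1
L[1]='e': occ=0, LF[1]=C('e')+0=7+0=7
L[2]='c': occ=0, LF[2]=C('c')+0=6+0=6
L[3]='b': occ=0, LF[3]=C('b')+0=4+0=4
L[4]='b': occ=1, LF[4]=C('b')+1=4+1=5
L[5]='a': occ=0, LF[5]=C('a')+0=2+0=2
L[6]='$': occ=0, LF[6]=C('$')+0=0+0=0
L[7]='g': occ=0, LF[7]=C('g')+0=8+0=8
L[8]='a': occ=1, LF[8]=C('a')+1=2+1=3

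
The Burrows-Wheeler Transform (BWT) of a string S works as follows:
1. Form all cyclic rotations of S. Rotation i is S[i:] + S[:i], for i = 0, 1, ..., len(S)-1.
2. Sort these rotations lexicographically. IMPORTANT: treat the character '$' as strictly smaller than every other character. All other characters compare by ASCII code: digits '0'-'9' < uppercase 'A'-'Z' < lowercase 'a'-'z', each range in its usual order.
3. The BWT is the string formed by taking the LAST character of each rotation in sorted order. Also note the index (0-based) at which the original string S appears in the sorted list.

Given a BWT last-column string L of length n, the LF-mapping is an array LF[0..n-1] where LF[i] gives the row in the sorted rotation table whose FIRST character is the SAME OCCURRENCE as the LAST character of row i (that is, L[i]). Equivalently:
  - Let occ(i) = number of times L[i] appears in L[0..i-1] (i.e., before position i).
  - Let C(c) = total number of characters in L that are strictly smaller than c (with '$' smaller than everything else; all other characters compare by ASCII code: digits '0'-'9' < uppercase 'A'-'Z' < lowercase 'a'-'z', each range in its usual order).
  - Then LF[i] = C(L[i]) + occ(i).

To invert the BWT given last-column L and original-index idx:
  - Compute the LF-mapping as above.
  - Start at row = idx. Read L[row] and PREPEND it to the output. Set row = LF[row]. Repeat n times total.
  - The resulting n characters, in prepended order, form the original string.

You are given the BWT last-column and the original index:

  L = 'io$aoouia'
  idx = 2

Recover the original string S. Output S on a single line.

LF mapping: 3 5 0 1 6 7 8 4 2
Walk LF starting at row 2, prepending L[row]:
  step 1: row=2, L[2]='$', prepend. Next row=LF[2]=0
  step 2: row=0, L[0]='i', prepend. Next row=LF[0]=3
  step 3: row=3, L[3]='a', prepend. Next row=LF[3]=1
  step 4: row=1, L[1]='o', prepend. Next row=LF[1]=5
  step 5: row=5, L[5]='o', prepend. Next row=LF[5]=7
  step 6: row=7, L[7]='i', prepend. Next row=LF[7]=4
  step 7: row=4, L[4]='o', prepend. Next row=LF[4]=6
  step 8: row=6, L[6]='u', prepend. Next row=LF[6]=8
  step 9: row=8, L[8]='a', prepend. Next row=LF[8]=2
Reversed output: auoiooai$

Answer: auoiooai$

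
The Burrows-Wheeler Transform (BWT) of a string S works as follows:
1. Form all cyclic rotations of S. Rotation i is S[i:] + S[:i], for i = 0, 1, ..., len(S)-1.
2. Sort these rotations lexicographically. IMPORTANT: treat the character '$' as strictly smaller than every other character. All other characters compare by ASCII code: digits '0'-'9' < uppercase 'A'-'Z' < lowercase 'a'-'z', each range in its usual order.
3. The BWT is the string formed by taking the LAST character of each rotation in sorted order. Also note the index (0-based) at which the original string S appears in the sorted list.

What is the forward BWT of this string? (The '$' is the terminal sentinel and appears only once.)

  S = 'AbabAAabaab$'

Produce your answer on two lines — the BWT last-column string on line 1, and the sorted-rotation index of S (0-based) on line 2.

Answer: bbA$babAaaaA
3

Derivation:
All 12 rotations (rotation i = S[i:]+S[:i]):
  rot[0] = AbabAAabaab$
  rot[1] = babAAabaab$A
  rot[2] = abAAabaab$Ab
  rot[3] = bAAabaab$Aba
  rot[4] = AAabaab$Abab
  rot[5] = Aabaab$AbabA
  rot[6] = abaab$AbabAA
  rot[7] = baab$AbabAAa
  rot[8] = aab$AbabAAab
  rot[9] = ab$AbabAAaba
  rot[10] = b$AbabAAabaa
  rot[11] = $AbabAAabaab
Sorted (with $ < everything):
  sorted[0] = $AbabAAabaab  (last char: 'b')
  sorted[1] = AAabaab$Abab  (last char: 'b')
  sorted[2] = Aabaab$AbabA  (last char: 'A')
  sorted[3] = AbabAAabaab$  (last char: '$')
  sorted[4] = aab$AbabAAab  (last char: 'b')
  sorted[5] = ab$AbabAAaba  (last char: 'a')
  sorted[6] = abAAabaab$Ab  (last char: 'b')
  sorted[7] = abaab$AbabAA  (last char: 'A')
  sorted[8] = b$AbabAAabaa  (last char: 'a')
  sorted[9] = bAAabaab$Aba  (last char: 'a')
  sorted[10] = baab$AbabAAa  (last char: 'a')
  sorted[11] = babAAabaab$A  (last char: 'A')
Last column: bbA$babAaaaA
Original string S is at sorted index 3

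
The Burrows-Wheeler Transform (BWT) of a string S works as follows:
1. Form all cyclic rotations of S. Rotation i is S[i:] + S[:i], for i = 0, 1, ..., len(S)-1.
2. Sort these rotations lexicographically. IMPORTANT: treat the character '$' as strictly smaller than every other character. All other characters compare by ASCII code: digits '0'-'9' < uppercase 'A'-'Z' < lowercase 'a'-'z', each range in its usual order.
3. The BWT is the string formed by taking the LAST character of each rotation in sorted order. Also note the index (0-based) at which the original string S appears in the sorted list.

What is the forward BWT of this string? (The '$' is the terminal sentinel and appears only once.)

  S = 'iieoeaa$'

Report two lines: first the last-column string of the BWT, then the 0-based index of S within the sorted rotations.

All 8 rotations (rotation i = S[i:]+S[:i]):
  rot[0] = iieoeaa$
  rot[1] = ieoeaa$i
  rot[2] = eoeaa$ii
  rot[3] = oeaa$iie
  rot[4] = eaa$iieo
  rot[5] = aa$iieoe
  rot[6] = a$iieoea
  rot[7] = $iieoeaa
Sorted (with $ < everything):
  sorted[0] = $iieoeaa  (last char: 'a')
  sorted[1] = a$iieoea  (last char: 'a')
  sorted[2] = aa$iieoe  (last char: 'e')
  sorted[3] = eaa$iieo  (last char: 'o')
  sorted[4] = eoeaa$ii  (last char: 'i')
  sorted[5] = ieoeaa$i  (last char: 'i')
  sorted[6] = iieoeaa$  (last char: '$')
  sorted[7] = oeaa$iie  (last char: 'e')
Last column: aaeoii$e
Original string S is at sorted index 6

Answer: aaeoii$e
6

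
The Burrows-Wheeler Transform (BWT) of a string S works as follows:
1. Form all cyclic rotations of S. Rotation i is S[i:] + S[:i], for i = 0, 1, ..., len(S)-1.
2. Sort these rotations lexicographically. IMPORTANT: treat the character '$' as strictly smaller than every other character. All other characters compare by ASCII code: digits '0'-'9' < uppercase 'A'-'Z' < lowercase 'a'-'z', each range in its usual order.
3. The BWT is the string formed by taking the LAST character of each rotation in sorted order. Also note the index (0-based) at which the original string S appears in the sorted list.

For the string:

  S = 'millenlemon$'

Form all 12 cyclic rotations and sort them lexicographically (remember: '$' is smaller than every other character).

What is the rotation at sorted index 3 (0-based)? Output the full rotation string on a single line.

Answer: illenlemon$m

Derivation:
All 12 rotations (rotation i = S[i:]+S[:i]):
  rot[0] = millenlemon$
  rot[1] = illenlemon$m
  rot[2] = llenlemon$mi
  rot[3] = lenlemon$mil
  rot[4] = enlemon$mill
  rot[5] = nlemon$mille
  rot[6] = lemon$millen
  rot[7] = emon$millenl
  rot[8] = mon$millenle
  rot[9] = on$millenlem
  rot[10] = n$millenlemo
  rot[11] = $millenlemon
Sorted (with $ < everything):
  sorted[0] = $millenlemon
  sorted[1] = emon$millenl
  sorted[2] = enlemon$mill
  sorted[3] = illenlemon$m
  sorted[4] = lemon$millen
  sorted[5] = lenlemon$mil
  sorted[6] = llenlemon$mi
  sorted[7] = millenlemon$
  sorted[8] = mon$millenle
  sorted[9] = n$millenlemo
  sorted[10] = nlemon$mille
  sorted[11] = on$millenlem
sorted[3] = illenlemon$m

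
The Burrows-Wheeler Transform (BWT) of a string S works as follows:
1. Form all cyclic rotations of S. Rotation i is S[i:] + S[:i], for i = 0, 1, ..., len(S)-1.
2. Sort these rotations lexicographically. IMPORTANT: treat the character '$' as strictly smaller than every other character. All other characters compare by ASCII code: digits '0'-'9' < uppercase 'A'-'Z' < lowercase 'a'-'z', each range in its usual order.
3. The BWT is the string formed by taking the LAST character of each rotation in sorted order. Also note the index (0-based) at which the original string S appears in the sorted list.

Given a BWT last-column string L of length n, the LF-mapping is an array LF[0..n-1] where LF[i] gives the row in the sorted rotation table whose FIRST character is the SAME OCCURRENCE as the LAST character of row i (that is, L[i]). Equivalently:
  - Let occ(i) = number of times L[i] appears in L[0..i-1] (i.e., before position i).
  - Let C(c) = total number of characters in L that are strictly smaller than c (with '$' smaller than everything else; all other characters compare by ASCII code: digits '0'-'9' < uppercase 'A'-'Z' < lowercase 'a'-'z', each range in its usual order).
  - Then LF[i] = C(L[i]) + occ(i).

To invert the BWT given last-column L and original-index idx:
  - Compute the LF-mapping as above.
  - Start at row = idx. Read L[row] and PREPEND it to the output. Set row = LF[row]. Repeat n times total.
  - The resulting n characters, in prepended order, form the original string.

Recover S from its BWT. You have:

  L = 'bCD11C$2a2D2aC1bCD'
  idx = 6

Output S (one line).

Answer: 2D12C11aC2CDbaDCb$

Derivation:
LF mapping: 16 7 11 1 2 8 0 4 14 5 12 6 15 9 3 17 10 13
Walk LF starting at row 6, prepending L[row]:
  step 1: row=6, L[6]='$', prepend. Next row=LF[6]=0
  step 2: row=0, L[0]='b', prepend. Next row=LF[0]=16
  step 3: row=16, L[16]='C', prepend. Next row=LF[16]=10
  step 4: row=10, L[10]='D', prepend. Next row=LF[10]=12
  step 5: row=12, L[12]='a', prepend. Next row=LF[12]=15
  step 6: row=15, L[15]='b', prepend. Next row=LF[15]=17
  step 7: row=17, L[17]='D', prepend. Next row=LF[17]=13
  step 8: row=13, L[13]='C', prepend. Next row=LF[13]=9
  step 9: row=9, L[9]='2', prepend. Next row=LF[9]=5
  step 10: row=5, L[5]='C', prepend. Next row=LF[5]=8
  step 11: row=8, L[8]='a', prepend. Next row=LF[8]=14
  step 12: row=14, L[14]='1', prepend. Next row=LF[14]=3
  step 13: row=3, L[3]='1', prepend. Next row=LF[3]=1
  step 14: row=1, L[1]='C', prepend. Next row=LF[1]=7
  step 15: row=7, L[7]='2', prepend. Next row=LF[7]=4
  step 16: row=4, L[4]='1', prepend. Next row=LF[4]=2
  step 17: row=2, L[2]='D', prepend. Next row=LF[2]=11
  step 18: row=11, L[11]='2', prepend. Next row=LF[11]=6
Reversed output: 2D12C11aC2CDbaDCb$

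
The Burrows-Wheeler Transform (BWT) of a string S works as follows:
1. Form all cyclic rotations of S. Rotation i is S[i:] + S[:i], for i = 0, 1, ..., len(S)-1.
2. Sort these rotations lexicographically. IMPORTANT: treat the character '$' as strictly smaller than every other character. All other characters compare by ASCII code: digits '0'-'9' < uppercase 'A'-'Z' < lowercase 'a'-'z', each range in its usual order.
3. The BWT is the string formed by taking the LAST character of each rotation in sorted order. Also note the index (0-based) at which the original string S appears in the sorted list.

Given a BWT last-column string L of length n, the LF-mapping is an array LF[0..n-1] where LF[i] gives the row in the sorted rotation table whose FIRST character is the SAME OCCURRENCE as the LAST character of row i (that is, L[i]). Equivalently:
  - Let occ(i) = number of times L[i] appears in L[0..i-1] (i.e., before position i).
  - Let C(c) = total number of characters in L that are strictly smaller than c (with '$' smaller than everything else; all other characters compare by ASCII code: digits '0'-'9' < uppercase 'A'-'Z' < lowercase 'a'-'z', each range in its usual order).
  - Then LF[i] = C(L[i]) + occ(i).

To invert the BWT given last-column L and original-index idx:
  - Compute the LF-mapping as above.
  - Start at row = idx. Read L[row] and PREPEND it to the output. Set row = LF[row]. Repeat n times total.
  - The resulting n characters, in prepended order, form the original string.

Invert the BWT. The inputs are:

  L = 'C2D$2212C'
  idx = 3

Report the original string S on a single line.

LF mapping: 6 2 8 0 3 4 1 5 7
Walk LF starting at row 3, prepending L[row]:
  step 1: row=3, L[3]='$', prepend. Next row=LF[3]=0
  step 2: row=0, L[0]='C', prepend. Next row=LF[0]=6
  step 3: row=6, L[6]='1', prepend. Next row=LF[6]=1
  step 4: row=1, L[1]='2', prepend. Next row=LF[1]=2
  step 5: row=2, L[2]='D', prepend. Next row=LF[2]=8
  step 6: row=8, L[8]='C', prepend. Next row=LF[8]=7
  step 7: row=7, L[7]='2', prepend. Next row=LF[7]=5
  step 8: row=5, L[5]='2', prepend. Next row=LF[5]=4
  step 9: row=4, L[4]='2', prepend. Next row=LF[4]=3
Reversed output: 222CD21C$

Answer: 222CD21C$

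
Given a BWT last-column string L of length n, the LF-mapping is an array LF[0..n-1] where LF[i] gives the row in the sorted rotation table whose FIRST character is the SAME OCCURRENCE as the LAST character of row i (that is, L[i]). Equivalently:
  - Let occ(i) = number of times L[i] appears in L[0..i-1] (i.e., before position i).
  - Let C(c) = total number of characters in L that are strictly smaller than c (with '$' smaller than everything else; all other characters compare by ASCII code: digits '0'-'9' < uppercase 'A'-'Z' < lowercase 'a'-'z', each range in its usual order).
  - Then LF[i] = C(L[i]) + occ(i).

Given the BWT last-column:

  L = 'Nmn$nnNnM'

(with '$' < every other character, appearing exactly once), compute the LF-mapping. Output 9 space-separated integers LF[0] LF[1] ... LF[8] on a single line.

Char counts: '$':1, 'M':1, 'N':2, 'm':1, 'n':4
C (first-col start): C('$')=0, C('M')=1, C('N')=2, C('m')=4, C('n')=5
L[0]='N': occ=0, LF[0]=C('N')+0=2+0=2
L[1]='m': occ=0, LF[1]=C('m')+0=4+0=4
L[2]='n': occ=0, LF[2]=C('n')+0=5+0=5
L[3]='$': occ=0, LF[3]=C('$')+0=0+0=0
L[4]='n': occ=1, LF[4]=C('n')+1=5+1=6
L[5]='n': occ=2, LF[5]=C('n')+2=5+2=7
L[6]='N': occ=1, LF[6]=C('N')+1=2+1=3
L[7]='n': occ=3, LF[7]=C('n')+3=5+3=8
L[8]='M': occ=0, LF[8]=C('M')+0=1+0=1

Answer: 2 4 5 0 6 7 3 8 1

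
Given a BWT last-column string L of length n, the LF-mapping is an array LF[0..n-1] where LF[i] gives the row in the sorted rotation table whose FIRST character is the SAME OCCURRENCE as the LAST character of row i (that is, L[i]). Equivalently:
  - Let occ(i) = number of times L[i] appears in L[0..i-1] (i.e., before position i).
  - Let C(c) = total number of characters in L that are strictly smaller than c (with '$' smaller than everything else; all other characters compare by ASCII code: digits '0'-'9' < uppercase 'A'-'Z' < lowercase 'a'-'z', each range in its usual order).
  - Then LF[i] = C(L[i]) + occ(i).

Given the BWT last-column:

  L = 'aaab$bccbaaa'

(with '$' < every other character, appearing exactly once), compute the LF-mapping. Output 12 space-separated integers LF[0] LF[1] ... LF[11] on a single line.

Answer: 1 2 3 7 0 8 10 11 9 4 5 6

Derivation:
Char counts: '$':1, 'a':6, 'b':3, 'c':2
C (first-col start): C('$')=0, C('a')=1, C('b')=7, C('c')=10
L[0]='a': occ=0, LF[0]=C('a')+0=1+0=1
L[1]='a': occ=1, LF[1]=C('a')+1=1+1=2
L[2]='a': occ=2, LF[2]=C('a')+2=1+2=3
L[3]='b': occ=0, LF[3]=C('b')+0=7+0=7
L[4]='$': occ=0, LF[4]=C('$')+0=0+0=0
L[5]='b': occ=1, LF[5]=C('b')+1=7+1=8
L[6]='c': occ=0, LF[6]=C('c')+0=10+0=10
L[7]='c': occ=1, LF[7]=C('c')+1=10+1=11
L[8]='b': occ=2, LF[8]=C('b')+2=7+2=9
L[9]='a': occ=3, LF[9]=C('a')+3=1+3=4
L[10]='a': occ=4, LF[10]=C('a')+4=1+4=5
L[11]='a': occ=5, LF[11]=C('a')+5=1+5=6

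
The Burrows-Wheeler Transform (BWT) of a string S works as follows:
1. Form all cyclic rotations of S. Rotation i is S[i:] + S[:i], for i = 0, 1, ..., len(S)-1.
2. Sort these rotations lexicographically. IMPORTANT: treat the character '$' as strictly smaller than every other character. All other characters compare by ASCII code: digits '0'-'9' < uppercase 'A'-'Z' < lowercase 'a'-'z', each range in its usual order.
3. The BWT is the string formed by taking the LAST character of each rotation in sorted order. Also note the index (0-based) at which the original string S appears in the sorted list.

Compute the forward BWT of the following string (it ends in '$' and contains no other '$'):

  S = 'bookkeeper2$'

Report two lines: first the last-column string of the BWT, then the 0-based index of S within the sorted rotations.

All 12 rotations (rotation i = S[i:]+S[:i]):
  rot[0] = bookkeeper2$
  rot[1] = ookkeeper2$b
  rot[2] = okkeeper2$bo
  rot[3] = kkeeper2$boo
  rot[4] = keeper2$book
  rot[5] = eeper2$bookk
  rot[6] = eper2$bookke
  rot[7] = per2$bookkee
  rot[8] = er2$bookkeep
  rot[9] = r2$bookkeepe
  rot[10] = 2$bookkeeper
  rot[11] = $bookkeeper2
Sorted (with $ < everything):
  sorted[0] = $bookkeeper2  (last char: '2')
  sorted[1] = 2$bookkeeper  (last char: 'r')
  sorted[2] = bookkeeper2$  (last char: '$')
  sorted[3] = eeper2$bookk  (last char: 'k')
  sorted[4] = eper2$bookke  (last char: 'e')
  sorted[5] = er2$bookkeep  (last char: 'p')
  sorted[6] = keeper2$book  (last char: 'k')
  sorted[7] = kkeeper2$boo  (last char: 'o')
  sorted[8] = okkeeper2$bo  (last char: 'o')
  sorted[9] = ookkeeper2$b  (last char: 'b')
  sorted[10] = per2$bookkee  (last char: 'e')
  sorted[11] = r2$bookkeepe  (last char: 'e')
Last column: 2r$kepkoobee
Original string S is at sorted index 2

Answer: 2r$kepkoobee
2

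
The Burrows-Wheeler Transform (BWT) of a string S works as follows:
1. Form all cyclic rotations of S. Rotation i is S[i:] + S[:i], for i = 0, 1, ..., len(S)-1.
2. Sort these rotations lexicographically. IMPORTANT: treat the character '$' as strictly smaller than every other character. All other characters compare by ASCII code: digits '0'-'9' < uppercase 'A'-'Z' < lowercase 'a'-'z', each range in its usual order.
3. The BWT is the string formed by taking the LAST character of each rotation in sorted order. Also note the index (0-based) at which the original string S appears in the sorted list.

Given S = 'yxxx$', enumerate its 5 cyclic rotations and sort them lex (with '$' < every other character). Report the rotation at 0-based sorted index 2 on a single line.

Answer: xx$yx

Derivation:
All 5 rotations (rotation i = S[i:]+S[:i]):
  rot[0] = yxxx$
  rot[1] = xxx$y
  rot[2] = xx$yx
  rot[3] = x$yxx
  rot[4] = $yxxx
Sorted (with $ < everything):
  sorted[0] = $yxxx
  sorted[1] = x$yxx
  sorted[2] = xx$yx
  sorted[3] = xxx$y
  sorted[4] = yxxx$
sorted[2] = xx$yx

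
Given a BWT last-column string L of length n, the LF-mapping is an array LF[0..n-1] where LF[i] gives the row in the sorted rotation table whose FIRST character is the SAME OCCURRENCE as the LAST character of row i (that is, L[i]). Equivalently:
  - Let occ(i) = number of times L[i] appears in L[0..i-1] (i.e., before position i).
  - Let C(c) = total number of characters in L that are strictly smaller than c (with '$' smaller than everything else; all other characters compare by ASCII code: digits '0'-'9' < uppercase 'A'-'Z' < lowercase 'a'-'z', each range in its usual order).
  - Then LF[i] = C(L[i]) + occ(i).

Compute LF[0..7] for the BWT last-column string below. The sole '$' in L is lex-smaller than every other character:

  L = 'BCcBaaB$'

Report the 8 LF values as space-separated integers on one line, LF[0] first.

Answer: 1 4 7 2 5 6 3 0

Derivation:
Char counts: '$':1, 'B':3, 'C':1, 'a':2, 'c':1
C (first-col start): C('$')=0, C('B')=1, C('C')=4, C('a')=5, C('c')=7
L[0]='B': occ=0, LF[0]=C('B')+0=1+0=1
L[1]='C': occ=0, LF[1]=C('C')+0=4+0=4
L[2]='c': occ=0, LF[2]=C('c')+0=7+0=7
L[3]='B': occ=1, LF[3]=C('B')+1=1+1=2
L[4]='a': occ=0, LF[4]=C('a')+0=5+0=5
L[5]='a': occ=1, LF[5]=C('a')+1=5+1=6
L[6]='B': occ=2, LF[6]=C('B')+2=1+2=3
L[7]='$': occ=0, LF[7]=C('$')+0=0+0=0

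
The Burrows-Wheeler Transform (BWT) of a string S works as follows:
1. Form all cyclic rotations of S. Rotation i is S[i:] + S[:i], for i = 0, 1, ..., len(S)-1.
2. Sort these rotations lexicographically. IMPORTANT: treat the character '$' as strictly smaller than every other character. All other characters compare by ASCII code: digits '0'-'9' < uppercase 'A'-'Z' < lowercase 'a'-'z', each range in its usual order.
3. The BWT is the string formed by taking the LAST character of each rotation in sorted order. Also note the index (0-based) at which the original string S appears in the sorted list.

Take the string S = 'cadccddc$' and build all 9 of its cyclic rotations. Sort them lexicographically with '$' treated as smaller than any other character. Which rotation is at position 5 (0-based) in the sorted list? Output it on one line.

All 9 rotations (rotation i = S[i:]+S[:i]):
  rot[0] = cadccddc$
  rot[1] = adccddc$c
  rot[2] = dccddc$ca
  rot[3] = ccddc$cad
  rot[4] = cddc$cadc
  rot[5] = ddc$cadcc
  rot[6] = dc$cadccd
  rot[7] = c$cadccdd
  rot[8] = $cadccddc
Sorted (with $ < everything):
  sorted[0] = $cadccddc
  sorted[1] = adccddc$c
  sorted[2] = c$cadccdd
  sorted[3] = cadccddc$
  sorted[4] = ccddc$cad
  sorted[5] = cddc$cadc
  sorted[6] = dc$cadccd
  sorted[7] = dccddc$ca
  sorted[8] = ddc$cadcc
sorted[5] = cddc$cadc

Answer: cddc$cadc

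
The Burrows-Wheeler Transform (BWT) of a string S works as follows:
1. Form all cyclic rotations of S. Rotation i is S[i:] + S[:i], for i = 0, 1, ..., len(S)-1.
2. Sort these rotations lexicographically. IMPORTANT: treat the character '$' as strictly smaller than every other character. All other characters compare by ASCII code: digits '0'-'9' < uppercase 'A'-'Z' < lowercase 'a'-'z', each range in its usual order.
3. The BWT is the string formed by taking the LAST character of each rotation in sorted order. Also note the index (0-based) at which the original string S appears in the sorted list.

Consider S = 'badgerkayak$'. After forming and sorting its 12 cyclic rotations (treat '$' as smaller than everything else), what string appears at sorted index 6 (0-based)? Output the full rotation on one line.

All 12 rotations (rotation i = S[i:]+S[:i]):
  rot[0] = badgerkayak$
  rot[1] = adgerkayak$b
  rot[2] = dgerkayak$ba
  rot[3] = gerkayak$bad
  rot[4] = erkayak$badg
  rot[5] = rkayak$badge
  rot[6] = kayak$badger
  rot[7] = ayak$badgerk
  rot[8] = yak$badgerka
  rot[9] = ak$badgerkay
  rot[10] = k$badgerkaya
  rot[11] = $badgerkayak
Sorted (with $ < everything):
  sorted[0] = $badgerkayak
  sorted[1] = adgerkayak$b
  sorted[2] = ak$badgerkay
  sorted[3] = ayak$badgerk
  sorted[4] = badgerkayak$
  sorted[5] = dgerkayak$ba
  sorted[6] = erkayak$badg
  sorted[7] = gerkayak$bad
  sorted[8] = k$badgerkaya
  sorted[9] = kayak$badger
  sorted[10] = rkayak$badge
  sorted[11] = yak$badgerka
sorted[6] = erkayak$badg

Answer: erkayak$badg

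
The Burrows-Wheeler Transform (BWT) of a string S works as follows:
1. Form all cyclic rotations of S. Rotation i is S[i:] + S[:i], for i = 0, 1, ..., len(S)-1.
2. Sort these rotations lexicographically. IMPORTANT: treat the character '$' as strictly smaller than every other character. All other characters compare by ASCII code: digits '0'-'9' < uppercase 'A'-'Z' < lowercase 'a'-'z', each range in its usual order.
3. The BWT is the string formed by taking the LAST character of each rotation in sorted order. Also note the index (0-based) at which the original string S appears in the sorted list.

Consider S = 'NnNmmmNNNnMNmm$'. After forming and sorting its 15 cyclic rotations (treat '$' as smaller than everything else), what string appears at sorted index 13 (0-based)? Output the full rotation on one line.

Answer: nMNmm$NnNmmmNNN

Derivation:
All 15 rotations (rotation i = S[i:]+S[:i]):
  rot[0] = NnNmmmNNNnMNmm$
  rot[1] = nNmmmNNNnMNmm$N
  rot[2] = NmmmNNNnMNmm$Nn
  rot[3] = mmmNNNnMNmm$NnN
  rot[4] = mmNNNnMNmm$NnNm
  rot[5] = mNNNnMNmm$NnNmm
  rot[6] = NNNnMNmm$NnNmmm
  rot[7] = NNnMNmm$NnNmmmN
  rot[8] = NnMNmm$NnNmmmNN
  rot[9] = nMNmm$NnNmmmNNN
  rot[10] = MNmm$NnNmmmNNNn
  rot[11] = Nmm$NnNmmmNNNnM
  rot[12] = mm$NnNmmmNNNnMN
  rot[13] = m$NnNmmmNNNnMNm
  rot[14] = $NnNmmmNNNnMNmm
Sorted (with $ < everything):
  sorted[0] = $NnNmmmNNNnMNmm
  sorted[1] = MNmm$NnNmmmNNNn
  sorted[2] = NNNnMNmm$NnNmmm
  sorted[3] = NNnMNmm$NnNmmmN
  sorted[4] = Nmm$NnNmmmNNNnM
  sorted[5] = NmmmNNNnMNmm$Nn
  sorted[6] = NnMNmm$NnNmmmNN
  sorted[7] = NnNmmmNNNnMNmm$
  sorted[8] = m$NnNmmmNNNnMNm
  sorted[9] = mNNNnMNmm$NnNmm
  sorted[10] = mm$NnNmmmNNNnMN
  sorted[11] = mmNNNnMNmm$NnNm
  sorted[12] = mmmNNNnMNmm$NnN
  sorted[13] = nMNmm$NnNmmmNNN
  sorted[14] = nNmmmNNNnMNmm$N
sorted[13] = nMNmm$NnNmmmNNN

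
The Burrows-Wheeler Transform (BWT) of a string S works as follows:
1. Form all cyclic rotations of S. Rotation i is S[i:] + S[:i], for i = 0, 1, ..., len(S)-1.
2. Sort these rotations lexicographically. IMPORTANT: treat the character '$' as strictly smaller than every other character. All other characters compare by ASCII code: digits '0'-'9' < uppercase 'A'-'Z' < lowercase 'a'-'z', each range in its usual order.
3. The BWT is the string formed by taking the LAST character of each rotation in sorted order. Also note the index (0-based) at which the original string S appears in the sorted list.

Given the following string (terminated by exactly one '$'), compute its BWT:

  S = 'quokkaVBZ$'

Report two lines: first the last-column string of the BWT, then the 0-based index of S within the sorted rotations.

Answer: ZVaBkkou$q
8

Derivation:
All 10 rotations (rotation i = S[i:]+S[:i]):
  rot[0] = quokkaVBZ$
  rot[1] = uokkaVBZ$q
  rot[2] = okkaVBZ$qu
  rot[3] = kkaVBZ$quo
  rot[4] = kaVBZ$quok
  rot[5] = aVBZ$quokk
  rot[6] = VBZ$quokka
  rot[7] = BZ$quokkaV
  rot[8] = Z$quokkaVB
  rot[9] = $quokkaVBZ
Sorted (with $ < everything):
  sorted[0] = $quokkaVBZ  (last char: 'Z')
  sorted[1] = BZ$quokkaV  (last char: 'V')
  sorted[2] = VBZ$quokka  (last char: 'a')
  sorted[3] = Z$quokkaVB  (last char: 'B')
  sorted[4] = aVBZ$quokk  (last char: 'k')
  sorted[5] = kaVBZ$quok  (last char: 'k')
  sorted[6] = kkaVBZ$quo  (last char: 'o')
  sorted[7] = okkaVBZ$qu  (last char: 'u')
  sorted[8] = quokkaVBZ$  (last char: '$')
  sorted[9] = uokkaVBZ$q  (last char: 'q')
Last column: ZVaBkkou$q
Original string S is at sorted index 8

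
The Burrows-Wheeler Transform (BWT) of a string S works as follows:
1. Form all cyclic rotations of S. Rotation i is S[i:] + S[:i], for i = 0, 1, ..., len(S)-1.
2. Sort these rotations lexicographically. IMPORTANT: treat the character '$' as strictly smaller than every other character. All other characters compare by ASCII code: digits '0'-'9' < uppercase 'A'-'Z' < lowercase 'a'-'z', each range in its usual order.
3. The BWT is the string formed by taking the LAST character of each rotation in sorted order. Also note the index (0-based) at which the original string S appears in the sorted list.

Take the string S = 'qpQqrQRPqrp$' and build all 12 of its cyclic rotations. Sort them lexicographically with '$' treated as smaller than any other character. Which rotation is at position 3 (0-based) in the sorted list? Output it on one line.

Answer: QqrQRPqrp$qp

Derivation:
All 12 rotations (rotation i = S[i:]+S[:i]):
  rot[0] = qpQqrQRPqrp$
  rot[1] = pQqrQRPqrp$q
  rot[2] = QqrQRPqrp$qp
  rot[3] = qrQRPqrp$qpQ
  rot[4] = rQRPqrp$qpQq
  rot[5] = QRPqrp$qpQqr
  rot[6] = RPqrp$qpQqrQ
  rot[7] = Pqrp$qpQqrQR
  rot[8] = qrp$qpQqrQRP
  rot[9] = rp$qpQqrQRPq
  rot[10] = p$qpQqrQRPqr
  rot[11] = $qpQqrQRPqrp
Sorted (with $ < everything):
  sorted[0] = $qpQqrQRPqrp
  sorted[1] = Pqrp$qpQqrQR
  sorted[2] = QRPqrp$qpQqr
  sorted[3] = QqrQRPqrp$qp
  sorted[4] = RPqrp$qpQqrQ
  sorted[5] = p$qpQqrQRPqr
  sorted[6] = pQqrQRPqrp$q
  sorted[7] = qpQqrQRPqrp$
  sorted[8] = qrQRPqrp$qpQ
  sorted[9] = qrp$qpQqrQRP
  sorted[10] = rQRPqrp$qpQq
  sorted[11] = rp$qpQqrQRPq
sorted[3] = QqrQRPqrp$qp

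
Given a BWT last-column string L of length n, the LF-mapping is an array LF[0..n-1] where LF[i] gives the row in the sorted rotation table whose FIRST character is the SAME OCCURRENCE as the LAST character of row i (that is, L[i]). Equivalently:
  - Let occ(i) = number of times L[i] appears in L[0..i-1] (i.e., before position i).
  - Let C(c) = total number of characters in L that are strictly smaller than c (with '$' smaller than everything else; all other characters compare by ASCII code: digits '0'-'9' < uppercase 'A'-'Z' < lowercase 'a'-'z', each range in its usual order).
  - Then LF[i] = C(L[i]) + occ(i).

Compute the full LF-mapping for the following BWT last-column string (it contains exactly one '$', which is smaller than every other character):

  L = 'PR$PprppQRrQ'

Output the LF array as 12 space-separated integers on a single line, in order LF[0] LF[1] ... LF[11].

Char counts: '$':1, 'P':2, 'Q':2, 'R':2, 'p':3, 'r':2
C (first-col start): C('$')=0, C('P')=1, C('Q')=3, C('R')=5, C('p')=7, C('r')=10
L[0]='P': occ=0, LF[0]=C('P')+0=1+0=1
L[1]='R': occ=0, LF[1]=C('R')+0=5+0=5
L[2]='$': occ=0, LF[2]=C('$')+0=0+0=0
L[3]='P': occ=1, LF[3]=C('P')+1=1+1=2
L[4]='p': occ=0, LF[4]=C('p')+0=7+0=7
L[5]='r': occ=0, LF[5]=C('r')+0=10+0=10
L[6]='p': occ=1, LF[6]=C('p')+1=7+1=8
L[7]='p': occ=2, LF[7]=C('p')+2=7+2=9
L[8]='Q': occ=0, LF[8]=C('Q')+0=3+0=3
L[9]='R': occ=1, LF[9]=C('R')+1=5+1=6
L[10]='r': occ=1, LF[10]=C('r')+1=10+1=11
L[11]='Q': occ=1, LF[11]=C('Q')+1=3+1=4

Answer: 1 5 0 2 7 10 8 9 3 6 11 4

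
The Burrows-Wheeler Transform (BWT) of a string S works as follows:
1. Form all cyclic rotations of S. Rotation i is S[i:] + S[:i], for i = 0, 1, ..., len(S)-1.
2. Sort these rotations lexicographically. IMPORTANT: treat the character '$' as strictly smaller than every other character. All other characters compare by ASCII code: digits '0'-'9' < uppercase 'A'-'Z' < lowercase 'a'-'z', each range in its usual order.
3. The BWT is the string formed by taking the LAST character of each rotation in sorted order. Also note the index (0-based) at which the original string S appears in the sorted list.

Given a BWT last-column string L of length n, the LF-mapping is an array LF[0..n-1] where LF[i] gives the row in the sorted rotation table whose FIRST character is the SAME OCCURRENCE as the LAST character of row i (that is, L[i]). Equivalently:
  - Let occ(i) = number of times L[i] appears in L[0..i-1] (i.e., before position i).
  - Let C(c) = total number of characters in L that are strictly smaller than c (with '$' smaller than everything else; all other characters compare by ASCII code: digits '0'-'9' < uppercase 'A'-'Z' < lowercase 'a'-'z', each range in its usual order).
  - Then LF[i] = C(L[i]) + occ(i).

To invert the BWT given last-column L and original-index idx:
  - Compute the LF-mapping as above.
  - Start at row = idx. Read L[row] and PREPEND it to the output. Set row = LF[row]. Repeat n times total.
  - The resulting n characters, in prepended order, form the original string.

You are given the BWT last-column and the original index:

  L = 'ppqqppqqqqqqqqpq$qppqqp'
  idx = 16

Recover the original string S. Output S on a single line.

LF mapping: 1 2 9 10 3 4 11 12 13 14 15 16 17 18 5 19 0 20 6 7 21 22 8
Walk LF starting at row 16, prepending L[row]:
  step 1: row=16, L[16]='$', prepend. Next row=LF[16]=0
  step 2: row=0, L[0]='p', prepend. Next row=LF[0]=1
  step 3: row=1, L[1]='p', prepend. Next row=LF[1]=2
  step 4: row=2, L[2]='q', prepend. Next row=LF[2]=9
  step 5: row=9, L[9]='q', prepend. Next row=LF[9]=14
  step 6: row=14, L[14]='p', prepend. Next row=LF[14]=5
  step 7: row=5, L[5]='p', prepend. Next row=LF[5]=4
  step 8: row=4, L[4]='p', prepend. Next row=LF[4]=3
  step 9: row=3, L[3]='q', prepend. Next row=LF[3]=10
  step 10: row=10, L[10]='q', prepend. Next row=LF[10]=15
  step 11: row=15, L[15]='q', prepend. Next row=LF[15]=19
  step 12: row=19, L[19]='p', prepend. Next row=LF[19]=7
  step 13: row=7, L[7]='q', prepend. Next row=LF[7]=12
  step 14: row=12, L[12]='q', prepend. Next row=LF[12]=17
  step 15: row=17, L[17]='q', prepend. Next row=LF[17]=20
  step 16: row=20, L[20]='q', prepend. Next row=LF[20]=21
  step 17: row=21, L[21]='q', prepend. Next row=LF[21]=22
  step 18: row=22, L[22]='p', prepend. Next row=LF[22]=8
  step 19: row=8, L[8]='q', prepend. Next row=LF[8]=13
  step 20: row=13, L[13]='q', prepend. Next row=LF[13]=18
  step 21: row=18, L[18]='p', prepend. Next row=LF[18]=6
  step 22: row=6, L[6]='q', prepend. Next row=LF[6]=11
  step 23: row=11, L[11]='q', prepend. Next row=LF[11]=16
Reversed output: qqpqqpqqqqqpqqqpppqqpp$

Answer: qqpqqpqqqqqpqqqpppqqpp$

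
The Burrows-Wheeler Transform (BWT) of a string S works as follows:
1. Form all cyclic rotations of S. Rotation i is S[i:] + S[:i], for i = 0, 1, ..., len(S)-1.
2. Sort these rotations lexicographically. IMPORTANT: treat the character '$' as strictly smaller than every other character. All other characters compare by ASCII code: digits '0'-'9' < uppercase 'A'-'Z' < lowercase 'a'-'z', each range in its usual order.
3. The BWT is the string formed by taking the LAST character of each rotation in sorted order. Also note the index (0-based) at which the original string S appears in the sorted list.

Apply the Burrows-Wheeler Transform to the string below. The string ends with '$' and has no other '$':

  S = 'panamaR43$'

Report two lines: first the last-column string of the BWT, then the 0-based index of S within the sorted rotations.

Answer: 34Ramnpaa$
9

Derivation:
All 10 rotations (rotation i = S[i:]+S[:i]):
  rot[0] = panamaR43$
  rot[1] = anamaR43$p
  rot[2] = namaR43$pa
  rot[3] = amaR43$pan
  rot[4] = maR43$pana
  rot[5] = aR43$panam
  rot[6] = R43$panama
  rot[7] = 43$panamaR
  rot[8] = 3$panamaR4
  rot[9] = $panamaR43
Sorted (with $ < everything):
  sorted[0] = $panamaR43  (last char: '3')
  sorted[1] = 3$panamaR4  (last char: '4')
  sorted[2] = 43$panamaR  (last char: 'R')
  sorted[3] = R43$panama  (last char: 'a')
  sorted[4] = aR43$panam  (last char: 'm')
  sorted[5] = amaR43$pan  (last char: 'n')
  sorted[6] = anamaR43$p  (last char: 'p')
  sorted[7] = maR43$pana  (last char: 'a')
  sorted[8] = namaR43$pa  (last char: 'a')
  sorted[9] = panamaR43$  (last char: '$')
Last column: 34Ramnpaa$
Original string S is at sorted index 9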